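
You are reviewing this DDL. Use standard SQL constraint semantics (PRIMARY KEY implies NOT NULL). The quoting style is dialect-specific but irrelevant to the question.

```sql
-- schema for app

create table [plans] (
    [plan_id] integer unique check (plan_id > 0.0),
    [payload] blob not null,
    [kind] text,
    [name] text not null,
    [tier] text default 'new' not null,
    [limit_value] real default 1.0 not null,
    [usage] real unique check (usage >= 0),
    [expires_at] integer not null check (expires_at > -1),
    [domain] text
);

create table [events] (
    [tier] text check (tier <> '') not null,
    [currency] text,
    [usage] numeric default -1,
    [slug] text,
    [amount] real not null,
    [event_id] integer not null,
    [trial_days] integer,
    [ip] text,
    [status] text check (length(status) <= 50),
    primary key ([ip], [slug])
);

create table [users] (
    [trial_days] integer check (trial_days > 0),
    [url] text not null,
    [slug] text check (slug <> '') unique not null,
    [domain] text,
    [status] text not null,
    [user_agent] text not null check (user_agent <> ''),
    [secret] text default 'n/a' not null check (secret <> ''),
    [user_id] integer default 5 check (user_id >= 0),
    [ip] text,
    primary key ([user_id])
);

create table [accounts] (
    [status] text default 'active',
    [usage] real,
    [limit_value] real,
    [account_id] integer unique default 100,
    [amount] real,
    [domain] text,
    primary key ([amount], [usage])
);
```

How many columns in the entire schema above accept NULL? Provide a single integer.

plans: 4 nullable (plan_id, kind, usage, domain — PK none and explicit NOT NULL columns excluded).
events: 4 nullable (currency, usage, trial_days, status — PK (ip, slug) and explicit NOT NULL columns excluded).
users: 3 nullable (trial_days, domain, ip — PK (user_id) and explicit NOT NULL columns excluded).
accounts: 4 nullable (status, limit_value, account_id, domain — PK (amount, usage) and explicit NOT NULL columns excluded).
Total: 4 + 4 + 3 + 4 = 15.

15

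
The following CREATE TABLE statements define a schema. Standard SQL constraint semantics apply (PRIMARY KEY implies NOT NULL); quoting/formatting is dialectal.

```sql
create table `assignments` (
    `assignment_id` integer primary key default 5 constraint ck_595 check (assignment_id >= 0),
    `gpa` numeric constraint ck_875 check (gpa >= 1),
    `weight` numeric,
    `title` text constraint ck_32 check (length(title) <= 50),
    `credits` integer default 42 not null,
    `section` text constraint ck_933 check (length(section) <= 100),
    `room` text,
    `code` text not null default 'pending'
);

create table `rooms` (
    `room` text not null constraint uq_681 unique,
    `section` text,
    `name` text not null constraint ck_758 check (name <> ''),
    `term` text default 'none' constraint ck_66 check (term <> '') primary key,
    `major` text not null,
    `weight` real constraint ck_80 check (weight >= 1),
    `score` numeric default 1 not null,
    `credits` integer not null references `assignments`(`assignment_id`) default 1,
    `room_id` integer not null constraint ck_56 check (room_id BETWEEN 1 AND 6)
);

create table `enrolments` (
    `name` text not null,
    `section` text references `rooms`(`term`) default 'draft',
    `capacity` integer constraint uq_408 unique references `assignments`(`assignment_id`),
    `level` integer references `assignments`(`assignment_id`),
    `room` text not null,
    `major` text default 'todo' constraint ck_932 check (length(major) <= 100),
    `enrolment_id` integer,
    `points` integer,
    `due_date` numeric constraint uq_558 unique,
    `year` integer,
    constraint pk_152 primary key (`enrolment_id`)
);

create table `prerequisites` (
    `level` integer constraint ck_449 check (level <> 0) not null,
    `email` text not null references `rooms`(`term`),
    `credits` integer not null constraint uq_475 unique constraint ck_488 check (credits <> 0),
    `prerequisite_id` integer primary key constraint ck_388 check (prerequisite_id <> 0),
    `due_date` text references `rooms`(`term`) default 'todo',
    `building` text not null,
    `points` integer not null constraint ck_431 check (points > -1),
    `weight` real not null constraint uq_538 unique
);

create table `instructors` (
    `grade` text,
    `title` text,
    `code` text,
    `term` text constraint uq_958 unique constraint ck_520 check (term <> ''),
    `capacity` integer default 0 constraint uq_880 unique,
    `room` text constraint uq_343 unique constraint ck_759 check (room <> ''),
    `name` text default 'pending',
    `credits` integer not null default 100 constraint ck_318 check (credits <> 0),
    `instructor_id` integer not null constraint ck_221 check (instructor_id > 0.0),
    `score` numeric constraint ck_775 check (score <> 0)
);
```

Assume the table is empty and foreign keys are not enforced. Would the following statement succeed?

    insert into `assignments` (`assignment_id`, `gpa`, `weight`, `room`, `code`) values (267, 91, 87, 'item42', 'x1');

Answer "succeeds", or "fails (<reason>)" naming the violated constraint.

NOT NULL columns: assignment_id is supplied; code is supplied; credits defaults to 42.
CHECK constraints: 267 satisfies (assignment_id >= 0); 91 satisfies (gpa >= 1).
No constraint is violated.

succeeds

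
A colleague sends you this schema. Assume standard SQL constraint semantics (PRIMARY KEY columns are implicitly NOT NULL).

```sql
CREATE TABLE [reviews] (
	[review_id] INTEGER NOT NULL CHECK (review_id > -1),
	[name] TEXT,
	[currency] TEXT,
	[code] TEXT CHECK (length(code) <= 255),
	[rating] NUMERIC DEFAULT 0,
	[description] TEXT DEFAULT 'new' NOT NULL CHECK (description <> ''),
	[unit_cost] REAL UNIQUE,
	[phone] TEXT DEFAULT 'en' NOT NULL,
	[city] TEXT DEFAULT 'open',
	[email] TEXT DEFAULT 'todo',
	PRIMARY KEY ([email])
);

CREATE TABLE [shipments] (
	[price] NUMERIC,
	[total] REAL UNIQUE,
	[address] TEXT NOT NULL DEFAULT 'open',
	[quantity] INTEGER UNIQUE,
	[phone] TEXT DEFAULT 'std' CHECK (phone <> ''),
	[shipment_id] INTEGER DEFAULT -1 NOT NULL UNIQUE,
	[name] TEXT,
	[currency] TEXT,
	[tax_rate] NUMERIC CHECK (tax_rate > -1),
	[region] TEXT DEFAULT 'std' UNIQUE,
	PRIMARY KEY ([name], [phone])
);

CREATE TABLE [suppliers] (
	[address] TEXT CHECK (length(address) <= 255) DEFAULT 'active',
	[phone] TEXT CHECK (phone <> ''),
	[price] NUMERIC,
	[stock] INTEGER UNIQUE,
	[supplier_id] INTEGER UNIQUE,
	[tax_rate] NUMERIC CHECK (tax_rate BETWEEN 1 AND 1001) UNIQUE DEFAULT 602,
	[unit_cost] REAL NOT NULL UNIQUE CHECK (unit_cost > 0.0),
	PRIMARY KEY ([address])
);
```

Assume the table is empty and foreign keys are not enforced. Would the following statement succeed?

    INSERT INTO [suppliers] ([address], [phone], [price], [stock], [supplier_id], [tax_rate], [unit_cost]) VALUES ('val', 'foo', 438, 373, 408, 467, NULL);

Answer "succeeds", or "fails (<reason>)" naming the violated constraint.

unit_cost is explicitly set to NULL, but unit_cost is declared NOT NULL.

fails (NOT NULL on unit_cost)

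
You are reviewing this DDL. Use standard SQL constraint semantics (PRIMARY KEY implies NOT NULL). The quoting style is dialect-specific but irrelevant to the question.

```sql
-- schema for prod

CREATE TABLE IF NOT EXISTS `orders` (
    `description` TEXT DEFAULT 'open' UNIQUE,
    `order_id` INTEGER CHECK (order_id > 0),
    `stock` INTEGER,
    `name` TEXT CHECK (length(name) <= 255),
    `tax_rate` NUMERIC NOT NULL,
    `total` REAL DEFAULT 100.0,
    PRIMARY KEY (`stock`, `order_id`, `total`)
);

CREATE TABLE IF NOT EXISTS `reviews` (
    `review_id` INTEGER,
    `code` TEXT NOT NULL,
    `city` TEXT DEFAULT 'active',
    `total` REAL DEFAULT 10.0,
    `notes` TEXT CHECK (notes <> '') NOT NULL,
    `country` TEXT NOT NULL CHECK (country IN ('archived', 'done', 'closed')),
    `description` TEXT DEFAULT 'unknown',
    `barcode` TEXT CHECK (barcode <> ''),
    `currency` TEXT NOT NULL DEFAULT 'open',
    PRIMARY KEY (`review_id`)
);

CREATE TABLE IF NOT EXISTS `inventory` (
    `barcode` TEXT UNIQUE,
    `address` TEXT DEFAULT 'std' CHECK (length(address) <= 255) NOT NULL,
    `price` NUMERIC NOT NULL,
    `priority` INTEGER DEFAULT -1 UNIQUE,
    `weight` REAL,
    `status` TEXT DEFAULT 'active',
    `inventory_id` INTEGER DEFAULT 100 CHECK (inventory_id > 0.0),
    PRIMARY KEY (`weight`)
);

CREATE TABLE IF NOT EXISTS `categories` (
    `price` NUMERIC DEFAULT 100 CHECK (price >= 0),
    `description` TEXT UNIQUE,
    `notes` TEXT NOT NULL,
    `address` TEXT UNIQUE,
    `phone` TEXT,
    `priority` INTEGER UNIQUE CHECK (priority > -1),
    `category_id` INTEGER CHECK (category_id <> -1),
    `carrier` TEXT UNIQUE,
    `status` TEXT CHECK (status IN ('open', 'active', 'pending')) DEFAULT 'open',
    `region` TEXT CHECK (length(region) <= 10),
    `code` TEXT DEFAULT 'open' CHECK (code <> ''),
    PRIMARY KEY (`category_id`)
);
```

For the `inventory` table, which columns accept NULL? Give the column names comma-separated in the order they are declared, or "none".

barcode, priority, status, inventory_id

- barcode: UNIQUE does not imply NOT NULL → nullable.
- address: declared NOT NULL → not nullable.
- price: declared NOT NULL → not nullable.
- priority: UNIQUE does not imply NOT NULL → nullable.
- weight: part of the PRIMARY KEY, which implies NOT NULL → not nullable.
- status: DEFAULT only fills an omitted column; an explicit NULL is still allowed → nullable.
- inventory_id: CHECK does not forbid NULL (a CHECK constraint passes when its expression is NULL) → nullable.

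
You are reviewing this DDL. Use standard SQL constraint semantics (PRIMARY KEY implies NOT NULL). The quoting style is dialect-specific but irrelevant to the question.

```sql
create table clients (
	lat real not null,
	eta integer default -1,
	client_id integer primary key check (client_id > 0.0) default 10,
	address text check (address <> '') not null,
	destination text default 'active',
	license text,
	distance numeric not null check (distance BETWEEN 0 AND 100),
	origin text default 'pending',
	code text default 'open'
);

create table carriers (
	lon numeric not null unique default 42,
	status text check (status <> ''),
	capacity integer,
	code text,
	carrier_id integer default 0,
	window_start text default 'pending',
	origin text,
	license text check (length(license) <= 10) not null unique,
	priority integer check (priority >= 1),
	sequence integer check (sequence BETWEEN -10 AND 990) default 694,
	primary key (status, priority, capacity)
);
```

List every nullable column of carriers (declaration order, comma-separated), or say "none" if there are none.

- lon: declared NOT NULL → not nullable.
- status: part of the PRIMARY KEY, which implies NOT NULL → not nullable.
- capacity: part of the PRIMARY KEY, which implies NOT NULL → not nullable.
- code: no NOT NULL constraint applies → nullable.
- carrier_id: DEFAULT only fills an omitted column; an explicit NULL is still allowed → nullable.
- window_start: DEFAULT only fills an omitted column; an explicit NULL is still allowed → nullable.
- origin: no NOT NULL constraint applies → nullable.
- license: declared NOT NULL → not nullable.
- priority: part of the PRIMARY KEY, which implies NOT NULL → not nullable.
- sequence: CHECK does not forbid NULL (a CHECK constraint passes when its expression is NULL) → nullable.

code, carrier_id, window_start, origin, sequence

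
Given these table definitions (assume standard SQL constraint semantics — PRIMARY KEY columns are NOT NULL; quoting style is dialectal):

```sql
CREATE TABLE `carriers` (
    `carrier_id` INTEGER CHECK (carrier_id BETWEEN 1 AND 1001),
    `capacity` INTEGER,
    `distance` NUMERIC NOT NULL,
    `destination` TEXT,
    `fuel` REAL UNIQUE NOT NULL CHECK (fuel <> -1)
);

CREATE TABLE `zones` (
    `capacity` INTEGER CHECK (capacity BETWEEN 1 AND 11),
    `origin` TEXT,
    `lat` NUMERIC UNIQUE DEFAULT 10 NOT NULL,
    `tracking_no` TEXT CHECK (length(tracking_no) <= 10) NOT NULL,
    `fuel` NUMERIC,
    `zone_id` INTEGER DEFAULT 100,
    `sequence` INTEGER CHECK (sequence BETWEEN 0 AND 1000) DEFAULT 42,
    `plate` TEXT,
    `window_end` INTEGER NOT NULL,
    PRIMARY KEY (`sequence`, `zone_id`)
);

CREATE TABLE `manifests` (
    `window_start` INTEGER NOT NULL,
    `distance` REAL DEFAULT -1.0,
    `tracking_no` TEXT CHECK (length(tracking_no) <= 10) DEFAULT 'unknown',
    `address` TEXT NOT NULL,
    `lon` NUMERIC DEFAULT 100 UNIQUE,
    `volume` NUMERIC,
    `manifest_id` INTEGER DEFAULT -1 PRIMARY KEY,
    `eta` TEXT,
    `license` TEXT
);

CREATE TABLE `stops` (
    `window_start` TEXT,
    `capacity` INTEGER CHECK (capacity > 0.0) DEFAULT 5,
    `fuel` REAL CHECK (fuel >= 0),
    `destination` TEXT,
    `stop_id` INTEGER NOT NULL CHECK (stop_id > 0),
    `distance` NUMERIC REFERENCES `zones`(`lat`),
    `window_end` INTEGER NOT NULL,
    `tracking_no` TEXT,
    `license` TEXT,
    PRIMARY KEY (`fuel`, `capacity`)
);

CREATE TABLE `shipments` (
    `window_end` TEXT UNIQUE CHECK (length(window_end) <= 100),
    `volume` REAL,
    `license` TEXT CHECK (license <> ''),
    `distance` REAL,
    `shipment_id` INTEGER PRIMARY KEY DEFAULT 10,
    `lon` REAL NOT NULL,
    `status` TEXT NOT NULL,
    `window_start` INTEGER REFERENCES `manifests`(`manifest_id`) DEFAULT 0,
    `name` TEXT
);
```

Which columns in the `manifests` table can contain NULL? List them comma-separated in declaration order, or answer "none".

distance, tracking_no, lon, volume, eta, license

- window_start: declared NOT NULL → not nullable.
- distance: DEFAULT only fills an omitted column; an explicit NULL is still allowed → nullable.
- tracking_no: CHECK does not forbid NULL (a CHECK constraint passes when its expression is NULL) → nullable.
- address: declared NOT NULL → not nullable.
- lon: UNIQUE does not imply NOT NULL → nullable.
- volume: no NOT NULL constraint applies → nullable.
- manifest_id: part of the PRIMARY KEY, which implies NOT NULL → not nullable.
- eta: no NOT NULL constraint applies → nullable.
- license: no NOT NULL constraint applies → nullable.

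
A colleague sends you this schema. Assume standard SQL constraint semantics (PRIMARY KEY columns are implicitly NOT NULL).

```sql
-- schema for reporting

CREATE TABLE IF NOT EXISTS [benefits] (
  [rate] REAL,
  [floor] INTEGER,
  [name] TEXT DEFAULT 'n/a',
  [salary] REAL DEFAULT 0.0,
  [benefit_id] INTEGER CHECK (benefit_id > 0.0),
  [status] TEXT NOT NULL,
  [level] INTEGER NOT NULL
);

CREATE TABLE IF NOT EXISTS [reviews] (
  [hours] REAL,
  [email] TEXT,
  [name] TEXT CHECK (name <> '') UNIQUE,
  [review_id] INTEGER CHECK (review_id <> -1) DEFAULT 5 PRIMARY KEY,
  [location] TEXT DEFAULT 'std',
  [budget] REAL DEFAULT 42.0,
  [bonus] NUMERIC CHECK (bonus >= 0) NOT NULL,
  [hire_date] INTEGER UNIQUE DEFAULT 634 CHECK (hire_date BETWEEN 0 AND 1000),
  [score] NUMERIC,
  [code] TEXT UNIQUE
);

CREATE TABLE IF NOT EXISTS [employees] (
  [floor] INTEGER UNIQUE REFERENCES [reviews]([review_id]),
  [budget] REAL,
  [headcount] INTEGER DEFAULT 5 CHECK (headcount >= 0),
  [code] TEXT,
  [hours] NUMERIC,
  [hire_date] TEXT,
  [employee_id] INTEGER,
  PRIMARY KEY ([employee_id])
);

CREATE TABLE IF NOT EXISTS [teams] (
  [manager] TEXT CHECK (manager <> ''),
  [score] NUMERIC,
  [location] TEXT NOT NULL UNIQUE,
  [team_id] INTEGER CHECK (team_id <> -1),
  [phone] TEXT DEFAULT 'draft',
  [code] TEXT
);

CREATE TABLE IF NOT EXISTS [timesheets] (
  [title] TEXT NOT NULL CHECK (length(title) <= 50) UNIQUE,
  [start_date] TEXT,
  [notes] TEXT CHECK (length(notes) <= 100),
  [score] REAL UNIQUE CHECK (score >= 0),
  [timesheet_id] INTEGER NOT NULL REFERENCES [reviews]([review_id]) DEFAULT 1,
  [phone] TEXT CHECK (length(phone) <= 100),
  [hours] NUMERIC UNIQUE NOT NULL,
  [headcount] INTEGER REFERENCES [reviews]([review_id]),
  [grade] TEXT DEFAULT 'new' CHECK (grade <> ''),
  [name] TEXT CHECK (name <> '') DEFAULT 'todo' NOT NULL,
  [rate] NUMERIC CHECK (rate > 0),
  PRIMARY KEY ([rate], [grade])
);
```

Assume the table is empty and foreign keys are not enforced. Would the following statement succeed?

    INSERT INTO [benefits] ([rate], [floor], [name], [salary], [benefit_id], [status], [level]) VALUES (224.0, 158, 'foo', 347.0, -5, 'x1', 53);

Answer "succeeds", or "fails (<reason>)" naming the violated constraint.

The value -5 for benefit_id violates CHECK (benefit_id > 0.0).

fails (CHECK on benefit_id)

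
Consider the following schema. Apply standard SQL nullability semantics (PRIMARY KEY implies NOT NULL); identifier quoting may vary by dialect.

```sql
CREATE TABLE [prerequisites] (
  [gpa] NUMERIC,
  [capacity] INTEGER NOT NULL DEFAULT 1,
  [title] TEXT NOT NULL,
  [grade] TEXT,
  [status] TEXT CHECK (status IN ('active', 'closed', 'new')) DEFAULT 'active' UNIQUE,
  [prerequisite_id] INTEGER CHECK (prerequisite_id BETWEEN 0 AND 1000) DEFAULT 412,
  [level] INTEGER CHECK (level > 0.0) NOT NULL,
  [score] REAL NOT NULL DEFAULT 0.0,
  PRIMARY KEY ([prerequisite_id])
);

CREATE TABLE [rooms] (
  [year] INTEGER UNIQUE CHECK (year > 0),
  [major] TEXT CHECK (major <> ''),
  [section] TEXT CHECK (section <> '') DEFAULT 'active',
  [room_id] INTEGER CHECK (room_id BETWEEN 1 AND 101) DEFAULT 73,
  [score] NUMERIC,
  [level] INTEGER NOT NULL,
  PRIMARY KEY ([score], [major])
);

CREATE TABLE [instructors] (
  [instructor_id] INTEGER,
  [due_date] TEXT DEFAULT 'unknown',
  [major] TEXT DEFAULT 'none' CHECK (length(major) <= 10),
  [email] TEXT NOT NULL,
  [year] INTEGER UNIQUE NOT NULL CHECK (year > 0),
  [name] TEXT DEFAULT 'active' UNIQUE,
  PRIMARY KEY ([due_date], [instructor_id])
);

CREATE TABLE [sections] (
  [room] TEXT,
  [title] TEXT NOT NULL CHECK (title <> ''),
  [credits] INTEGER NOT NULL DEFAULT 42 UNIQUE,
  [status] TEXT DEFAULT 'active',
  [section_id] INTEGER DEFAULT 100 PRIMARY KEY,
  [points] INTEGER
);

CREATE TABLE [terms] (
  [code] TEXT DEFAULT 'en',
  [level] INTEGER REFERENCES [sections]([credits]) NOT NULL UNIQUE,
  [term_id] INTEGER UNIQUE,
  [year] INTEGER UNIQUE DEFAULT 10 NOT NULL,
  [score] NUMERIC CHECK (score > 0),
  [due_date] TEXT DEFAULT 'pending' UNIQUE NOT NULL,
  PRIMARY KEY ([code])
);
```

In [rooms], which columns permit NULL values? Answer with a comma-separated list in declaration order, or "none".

year, section, room_id

- year: CHECK does not forbid NULL (a CHECK constraint passes when its expression is NULL) → nullable.
- major: part of the PRIMARY KEY, which implies NOT NULL → not nullable.
- section: CHECK does not forbid NULL (a CHECK constraint passes when its expression is NULL) → nullable.
- room_id: CHECK does not forbid NULL (a CHECK constraint passes when its expression is NULL) → nullable.
- score: part of the PRIMARY KEY, which implies NOT NULL → not nullable.
- level: declared NOT NULL → not nullable.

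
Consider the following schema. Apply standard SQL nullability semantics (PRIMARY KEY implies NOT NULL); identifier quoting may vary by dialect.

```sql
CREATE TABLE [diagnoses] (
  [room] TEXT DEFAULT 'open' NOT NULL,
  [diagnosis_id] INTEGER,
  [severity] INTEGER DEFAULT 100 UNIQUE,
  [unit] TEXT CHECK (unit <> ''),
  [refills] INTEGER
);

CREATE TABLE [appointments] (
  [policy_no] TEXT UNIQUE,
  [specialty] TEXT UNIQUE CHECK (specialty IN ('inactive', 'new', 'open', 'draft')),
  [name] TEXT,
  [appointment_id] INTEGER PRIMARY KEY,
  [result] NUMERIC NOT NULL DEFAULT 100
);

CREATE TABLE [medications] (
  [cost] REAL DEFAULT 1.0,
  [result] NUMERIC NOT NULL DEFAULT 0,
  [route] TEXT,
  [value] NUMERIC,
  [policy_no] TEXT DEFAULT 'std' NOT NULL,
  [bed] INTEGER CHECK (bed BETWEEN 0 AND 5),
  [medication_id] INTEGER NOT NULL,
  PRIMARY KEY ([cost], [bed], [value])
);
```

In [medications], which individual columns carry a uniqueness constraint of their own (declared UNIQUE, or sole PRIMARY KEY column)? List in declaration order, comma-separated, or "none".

none

- cost: part of a composite PRIMARY KEY — only the tuple is unique, not this column on its own.
- result: no UNIQUE or single-column PK constraint.
- route: no UNIQUE or single-column PK constraint.
- value: part of a composite PRIMARY KEY — only the tuple is unique, not this column on its own.
- policy_no: no UNIQUE or single-column PK constraint.
- bed: part of a composite PRIMARY KEY — only the tuple is unique, not this column on its own.
- medication_id: no UNIQUE or single-column PK constraint.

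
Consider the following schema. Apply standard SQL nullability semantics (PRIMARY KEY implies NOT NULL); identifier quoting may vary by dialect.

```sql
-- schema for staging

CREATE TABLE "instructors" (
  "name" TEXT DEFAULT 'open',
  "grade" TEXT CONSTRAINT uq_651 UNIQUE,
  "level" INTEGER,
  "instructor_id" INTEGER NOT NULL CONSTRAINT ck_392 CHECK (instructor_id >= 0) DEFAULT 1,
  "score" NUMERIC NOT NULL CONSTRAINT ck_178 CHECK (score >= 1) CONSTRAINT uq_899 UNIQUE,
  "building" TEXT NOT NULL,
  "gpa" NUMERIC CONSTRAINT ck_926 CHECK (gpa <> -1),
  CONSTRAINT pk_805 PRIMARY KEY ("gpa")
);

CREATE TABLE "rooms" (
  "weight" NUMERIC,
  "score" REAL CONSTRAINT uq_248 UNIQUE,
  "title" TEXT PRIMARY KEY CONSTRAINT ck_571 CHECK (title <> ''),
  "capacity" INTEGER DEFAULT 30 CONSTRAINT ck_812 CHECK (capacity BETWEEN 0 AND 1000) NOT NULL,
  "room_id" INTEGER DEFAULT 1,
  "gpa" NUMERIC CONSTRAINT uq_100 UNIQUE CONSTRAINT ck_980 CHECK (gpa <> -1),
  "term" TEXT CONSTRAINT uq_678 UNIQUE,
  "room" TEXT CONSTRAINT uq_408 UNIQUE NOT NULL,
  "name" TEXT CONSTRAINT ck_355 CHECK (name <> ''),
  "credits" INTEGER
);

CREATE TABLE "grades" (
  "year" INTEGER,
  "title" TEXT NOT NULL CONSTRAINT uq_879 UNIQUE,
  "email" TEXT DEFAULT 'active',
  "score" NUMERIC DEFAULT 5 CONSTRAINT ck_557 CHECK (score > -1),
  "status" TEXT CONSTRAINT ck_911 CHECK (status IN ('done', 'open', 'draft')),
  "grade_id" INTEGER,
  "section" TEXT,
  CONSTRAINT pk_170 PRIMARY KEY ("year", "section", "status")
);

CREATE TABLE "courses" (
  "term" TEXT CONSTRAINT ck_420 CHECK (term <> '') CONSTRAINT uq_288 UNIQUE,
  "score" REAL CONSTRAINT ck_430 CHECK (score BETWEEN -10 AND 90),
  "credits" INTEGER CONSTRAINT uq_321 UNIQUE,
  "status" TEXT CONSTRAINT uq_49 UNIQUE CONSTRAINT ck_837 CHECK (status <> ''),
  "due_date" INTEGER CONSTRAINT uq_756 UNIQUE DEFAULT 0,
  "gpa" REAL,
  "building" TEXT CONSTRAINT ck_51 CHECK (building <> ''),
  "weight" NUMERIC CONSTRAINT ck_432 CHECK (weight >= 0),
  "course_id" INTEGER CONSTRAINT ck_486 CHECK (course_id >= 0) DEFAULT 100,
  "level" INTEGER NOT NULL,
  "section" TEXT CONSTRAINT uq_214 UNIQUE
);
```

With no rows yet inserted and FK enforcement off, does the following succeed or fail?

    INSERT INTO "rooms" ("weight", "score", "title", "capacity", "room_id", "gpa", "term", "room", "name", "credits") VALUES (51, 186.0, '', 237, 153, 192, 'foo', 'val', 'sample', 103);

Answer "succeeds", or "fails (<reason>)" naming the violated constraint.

fails (CHECK on title)

The value '' for title violates CHECK (title <> '').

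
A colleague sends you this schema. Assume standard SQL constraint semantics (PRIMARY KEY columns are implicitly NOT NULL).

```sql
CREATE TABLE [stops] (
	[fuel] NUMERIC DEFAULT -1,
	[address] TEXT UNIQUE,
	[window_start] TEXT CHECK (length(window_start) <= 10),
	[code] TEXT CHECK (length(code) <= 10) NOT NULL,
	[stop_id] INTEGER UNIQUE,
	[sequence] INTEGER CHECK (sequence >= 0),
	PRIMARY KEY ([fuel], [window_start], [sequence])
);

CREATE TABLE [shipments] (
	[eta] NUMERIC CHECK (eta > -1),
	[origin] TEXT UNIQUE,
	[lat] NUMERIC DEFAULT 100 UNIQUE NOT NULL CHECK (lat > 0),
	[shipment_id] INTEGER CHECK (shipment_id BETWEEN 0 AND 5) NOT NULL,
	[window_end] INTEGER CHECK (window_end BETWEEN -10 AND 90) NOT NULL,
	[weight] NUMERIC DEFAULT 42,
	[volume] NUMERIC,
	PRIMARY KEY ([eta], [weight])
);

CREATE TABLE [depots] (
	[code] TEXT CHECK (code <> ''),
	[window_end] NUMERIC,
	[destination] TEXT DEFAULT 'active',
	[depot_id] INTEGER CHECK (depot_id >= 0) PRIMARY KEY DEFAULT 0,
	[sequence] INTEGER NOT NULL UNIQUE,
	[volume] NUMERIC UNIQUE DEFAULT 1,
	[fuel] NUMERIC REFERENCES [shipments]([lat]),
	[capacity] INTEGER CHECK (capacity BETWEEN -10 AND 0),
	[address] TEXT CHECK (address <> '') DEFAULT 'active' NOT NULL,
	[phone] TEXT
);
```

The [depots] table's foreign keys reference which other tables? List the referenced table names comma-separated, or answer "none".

shipments

- fuel REFERENCES shipments(lat).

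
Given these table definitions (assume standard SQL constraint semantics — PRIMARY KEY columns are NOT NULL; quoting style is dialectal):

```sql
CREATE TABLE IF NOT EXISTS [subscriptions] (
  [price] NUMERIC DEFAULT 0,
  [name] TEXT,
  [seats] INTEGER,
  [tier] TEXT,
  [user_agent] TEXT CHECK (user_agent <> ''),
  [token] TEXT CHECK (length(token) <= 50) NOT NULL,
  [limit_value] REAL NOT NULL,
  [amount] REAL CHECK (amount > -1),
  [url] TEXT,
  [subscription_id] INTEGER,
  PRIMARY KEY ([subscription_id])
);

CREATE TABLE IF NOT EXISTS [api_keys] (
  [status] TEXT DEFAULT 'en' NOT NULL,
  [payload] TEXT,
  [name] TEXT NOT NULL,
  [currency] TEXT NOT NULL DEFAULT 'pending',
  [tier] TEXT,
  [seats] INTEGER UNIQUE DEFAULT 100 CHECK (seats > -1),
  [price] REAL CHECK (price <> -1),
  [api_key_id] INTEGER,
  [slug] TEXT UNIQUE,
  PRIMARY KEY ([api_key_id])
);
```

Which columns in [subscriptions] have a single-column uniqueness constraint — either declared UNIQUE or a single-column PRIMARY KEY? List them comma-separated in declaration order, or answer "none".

subscription_id

- price: no UNIQUE or single-column PK constraint.
- name: no UNIQUE or single-column PK constraint.
- seats: no UNIQUE or single-column PK constraint.
- tier: no UNIQUE or single-column PK constraint.
- user_agent: no UNIQUE or single-column PK constraint.
- token: no UNIQUE or single-column PK constraint.
- limit_value: no UNIQUE or single-column PK constraint.
- amount: no UNIQUE or single-column PK constraint.
- url: no UNIQUE or single-column PK constraint.
- subscription_id: single-column PRIMARY KEY → unique.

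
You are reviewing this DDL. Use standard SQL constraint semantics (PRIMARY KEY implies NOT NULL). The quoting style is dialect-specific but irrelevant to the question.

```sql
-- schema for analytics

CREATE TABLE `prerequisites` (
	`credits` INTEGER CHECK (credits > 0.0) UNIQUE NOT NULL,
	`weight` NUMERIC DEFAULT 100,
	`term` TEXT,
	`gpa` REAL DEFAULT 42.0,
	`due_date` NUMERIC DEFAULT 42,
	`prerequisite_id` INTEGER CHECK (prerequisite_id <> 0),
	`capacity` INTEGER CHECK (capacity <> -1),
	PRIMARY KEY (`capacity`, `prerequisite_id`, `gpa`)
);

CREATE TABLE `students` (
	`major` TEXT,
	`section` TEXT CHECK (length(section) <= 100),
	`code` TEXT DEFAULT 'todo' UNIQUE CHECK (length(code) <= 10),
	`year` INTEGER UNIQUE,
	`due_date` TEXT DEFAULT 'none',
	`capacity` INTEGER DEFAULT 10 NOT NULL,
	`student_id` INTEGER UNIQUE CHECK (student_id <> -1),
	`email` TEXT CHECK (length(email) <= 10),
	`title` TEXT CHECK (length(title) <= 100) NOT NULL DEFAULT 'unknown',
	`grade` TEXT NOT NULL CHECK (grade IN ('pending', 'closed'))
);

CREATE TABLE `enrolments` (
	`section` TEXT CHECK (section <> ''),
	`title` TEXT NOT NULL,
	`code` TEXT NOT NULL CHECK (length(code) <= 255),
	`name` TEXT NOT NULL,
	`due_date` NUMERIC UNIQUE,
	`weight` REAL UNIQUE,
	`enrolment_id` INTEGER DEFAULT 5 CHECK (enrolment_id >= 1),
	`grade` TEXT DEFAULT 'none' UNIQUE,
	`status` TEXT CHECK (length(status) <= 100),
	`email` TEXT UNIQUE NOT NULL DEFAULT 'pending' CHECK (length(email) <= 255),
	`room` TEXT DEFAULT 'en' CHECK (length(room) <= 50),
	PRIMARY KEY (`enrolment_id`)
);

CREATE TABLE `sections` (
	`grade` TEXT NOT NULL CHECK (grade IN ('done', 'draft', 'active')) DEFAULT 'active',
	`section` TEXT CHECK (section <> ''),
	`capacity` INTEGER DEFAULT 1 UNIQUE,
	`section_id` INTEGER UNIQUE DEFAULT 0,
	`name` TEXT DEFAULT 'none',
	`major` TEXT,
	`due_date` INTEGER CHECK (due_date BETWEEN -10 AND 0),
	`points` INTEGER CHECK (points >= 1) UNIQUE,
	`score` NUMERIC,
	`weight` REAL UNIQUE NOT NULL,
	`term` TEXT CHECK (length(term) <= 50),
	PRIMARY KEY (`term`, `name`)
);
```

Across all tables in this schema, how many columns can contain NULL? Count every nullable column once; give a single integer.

prerequisites: 3 nullable (weight, term, due_date — PK (capacity, prerequisite_id, gpa) and explicit NOT NULL columns excluded).
students: 7 nullable (major, section, code, year, due_date, student_id, email — PK none and explicit NOT NULL columns excluded).
enrolments: 6 nullable (section, due_date, weight, grade, status, room — PK (enrolment_id) and explicit NOT NULL columns excluded).
sections: 7 nullable (section, capacity, section_id, major, due_date, points, score — PK (term, name) and explicit NOT NULL columns excluded).
Total: 3 + 7 + 6 + 7 = 23.

23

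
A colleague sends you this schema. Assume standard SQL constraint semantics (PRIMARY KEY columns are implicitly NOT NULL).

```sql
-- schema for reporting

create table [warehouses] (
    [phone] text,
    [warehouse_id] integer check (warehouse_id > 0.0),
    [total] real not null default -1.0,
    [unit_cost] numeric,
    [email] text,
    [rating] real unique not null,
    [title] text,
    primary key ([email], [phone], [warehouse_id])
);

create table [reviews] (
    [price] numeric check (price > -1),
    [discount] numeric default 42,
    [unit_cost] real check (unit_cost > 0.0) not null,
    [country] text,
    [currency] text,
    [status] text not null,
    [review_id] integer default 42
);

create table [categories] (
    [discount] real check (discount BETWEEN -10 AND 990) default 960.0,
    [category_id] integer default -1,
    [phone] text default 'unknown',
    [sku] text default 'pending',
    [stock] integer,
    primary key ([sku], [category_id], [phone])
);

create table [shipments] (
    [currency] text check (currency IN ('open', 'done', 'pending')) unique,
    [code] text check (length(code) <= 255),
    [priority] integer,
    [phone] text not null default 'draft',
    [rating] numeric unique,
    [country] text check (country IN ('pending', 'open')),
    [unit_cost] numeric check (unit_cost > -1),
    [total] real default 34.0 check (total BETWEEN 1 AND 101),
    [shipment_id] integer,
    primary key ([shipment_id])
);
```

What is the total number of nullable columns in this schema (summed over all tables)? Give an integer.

warehouses: 2 nullable (unit_cost, title — PK (email, phone, warehouse_id) and explicit NOT NULL columns excluded).
reviews: 5 nullable (price, discount, country, currency, review_id — PK none and explicit NOT NULL columns excluded).
categories: 2 nullable (discount, stock — PK (sku, category_id, phone) and explicit NOT NULL columns excluded).
shipments: 7 nullable (currency, code, priority, rating, country, unit_cost, total — PK (shipment_id) and explicit NOT NULL columns excluded).
Total: 2 + 5 + 2 + 7 = 16.

16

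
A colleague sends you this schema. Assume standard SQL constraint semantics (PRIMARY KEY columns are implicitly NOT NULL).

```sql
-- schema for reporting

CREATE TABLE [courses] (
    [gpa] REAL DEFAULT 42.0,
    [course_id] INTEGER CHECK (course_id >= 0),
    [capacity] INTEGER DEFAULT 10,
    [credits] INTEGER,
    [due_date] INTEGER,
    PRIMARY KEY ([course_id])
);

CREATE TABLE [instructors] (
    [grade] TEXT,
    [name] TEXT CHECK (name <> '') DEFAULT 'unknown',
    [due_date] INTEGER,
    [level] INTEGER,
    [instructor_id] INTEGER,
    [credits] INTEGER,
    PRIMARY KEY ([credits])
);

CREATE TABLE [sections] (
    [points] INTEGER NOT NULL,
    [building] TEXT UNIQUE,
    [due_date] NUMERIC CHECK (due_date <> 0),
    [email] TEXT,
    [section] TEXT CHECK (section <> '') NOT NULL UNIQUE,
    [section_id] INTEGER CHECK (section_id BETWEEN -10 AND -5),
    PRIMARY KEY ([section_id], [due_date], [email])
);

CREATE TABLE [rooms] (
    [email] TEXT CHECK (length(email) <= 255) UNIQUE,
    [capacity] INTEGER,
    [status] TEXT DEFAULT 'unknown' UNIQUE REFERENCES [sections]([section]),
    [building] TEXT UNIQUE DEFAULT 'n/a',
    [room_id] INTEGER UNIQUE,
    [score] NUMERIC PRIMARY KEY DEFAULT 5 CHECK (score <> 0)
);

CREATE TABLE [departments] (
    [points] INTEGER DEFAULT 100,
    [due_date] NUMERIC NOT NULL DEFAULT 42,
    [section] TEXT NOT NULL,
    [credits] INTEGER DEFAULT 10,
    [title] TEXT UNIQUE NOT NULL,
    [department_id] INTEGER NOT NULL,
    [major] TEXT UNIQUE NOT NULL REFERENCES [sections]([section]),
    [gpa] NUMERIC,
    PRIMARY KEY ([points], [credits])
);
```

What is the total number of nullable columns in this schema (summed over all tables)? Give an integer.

courses: 4 nullable (gpa, capacity, credits, due_date — PK (course_id) and explicit NOT NULL columns excluded).
instructors: 5 nullable (grade, name, due_date, level, instructor_id — PK (credits) and explicit NOT NULL columns excluded).
sections: 1 nullable (building — PK (section_id, due_date, email) and explicit NOT NULL columns excluded).
rooms: 5 nullable (email, capacity, status, building, room_id — PK (score) and explicit NOT NULL columns excluded).
departments: 1 nullable (gpa — PK (points, credits) and explicit NOT NULL columns excluded).
Total: 4 + 5 + 1 + 5 + 1 = 16.

16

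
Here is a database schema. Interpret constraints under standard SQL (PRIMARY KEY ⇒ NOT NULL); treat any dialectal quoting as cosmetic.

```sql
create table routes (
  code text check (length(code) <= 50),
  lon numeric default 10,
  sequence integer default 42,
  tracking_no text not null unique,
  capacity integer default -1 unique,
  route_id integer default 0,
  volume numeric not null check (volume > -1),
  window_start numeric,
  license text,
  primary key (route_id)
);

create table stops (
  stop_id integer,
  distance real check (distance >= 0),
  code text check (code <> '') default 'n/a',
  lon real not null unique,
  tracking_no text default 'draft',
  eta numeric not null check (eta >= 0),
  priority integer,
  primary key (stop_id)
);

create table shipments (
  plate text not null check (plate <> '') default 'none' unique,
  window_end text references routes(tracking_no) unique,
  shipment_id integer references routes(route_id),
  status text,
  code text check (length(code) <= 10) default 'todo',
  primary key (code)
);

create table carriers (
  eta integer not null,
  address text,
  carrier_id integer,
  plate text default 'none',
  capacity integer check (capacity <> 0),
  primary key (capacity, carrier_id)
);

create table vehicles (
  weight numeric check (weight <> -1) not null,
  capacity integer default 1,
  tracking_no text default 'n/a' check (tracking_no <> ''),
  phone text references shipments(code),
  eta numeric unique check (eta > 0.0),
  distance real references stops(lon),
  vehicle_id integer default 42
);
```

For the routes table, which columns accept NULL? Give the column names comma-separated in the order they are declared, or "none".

code, lon, sequence, capacity, window_start, license

- code: CHECK does not forbid NULL (a CHECK constraint passes when its expression is NULL) → nullable.
- lon: DEFAULT only fills an omitted column; an explicit NULL is still allowed → nullable.
- sequence: DEFAULT only fills an omitted column; an explicit NULL is still allowed → nullable.
- tracking_no: declared NOT NULL → not nullable.
- capacity: UNIQUE does not imply NOT NULL → nullable.
- route_id: part of the PRIMARY KEY, which implies NOT NULL → not nullable.
- volume: declared NOT NULL → not nullable.
- window_start: no NOT NULL constraint applies → nullable.
- license: no NOT NULL constraint applies → nullable.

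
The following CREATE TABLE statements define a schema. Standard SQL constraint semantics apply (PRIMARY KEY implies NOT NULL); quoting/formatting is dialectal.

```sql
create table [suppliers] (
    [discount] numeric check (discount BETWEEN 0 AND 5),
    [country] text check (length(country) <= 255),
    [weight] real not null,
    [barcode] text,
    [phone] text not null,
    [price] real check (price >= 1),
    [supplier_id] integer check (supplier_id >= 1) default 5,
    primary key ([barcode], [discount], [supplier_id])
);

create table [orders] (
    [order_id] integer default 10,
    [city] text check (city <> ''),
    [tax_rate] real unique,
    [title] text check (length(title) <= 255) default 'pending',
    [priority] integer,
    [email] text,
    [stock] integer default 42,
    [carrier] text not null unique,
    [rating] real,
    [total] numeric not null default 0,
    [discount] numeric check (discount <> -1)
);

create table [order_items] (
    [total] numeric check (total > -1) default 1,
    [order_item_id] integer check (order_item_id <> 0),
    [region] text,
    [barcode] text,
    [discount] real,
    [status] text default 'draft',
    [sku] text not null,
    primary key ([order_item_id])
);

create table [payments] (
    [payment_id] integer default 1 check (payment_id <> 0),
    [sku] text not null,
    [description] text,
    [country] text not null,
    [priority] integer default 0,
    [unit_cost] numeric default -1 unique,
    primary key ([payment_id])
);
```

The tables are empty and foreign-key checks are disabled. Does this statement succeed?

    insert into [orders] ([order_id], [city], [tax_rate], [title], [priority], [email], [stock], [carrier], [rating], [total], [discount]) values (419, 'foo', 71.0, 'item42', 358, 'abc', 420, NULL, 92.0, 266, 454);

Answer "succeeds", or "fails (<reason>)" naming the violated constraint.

fails (NOT NULL on carrier)

carrier is explicitly set to NULL, but carrier is declared NOT NULL.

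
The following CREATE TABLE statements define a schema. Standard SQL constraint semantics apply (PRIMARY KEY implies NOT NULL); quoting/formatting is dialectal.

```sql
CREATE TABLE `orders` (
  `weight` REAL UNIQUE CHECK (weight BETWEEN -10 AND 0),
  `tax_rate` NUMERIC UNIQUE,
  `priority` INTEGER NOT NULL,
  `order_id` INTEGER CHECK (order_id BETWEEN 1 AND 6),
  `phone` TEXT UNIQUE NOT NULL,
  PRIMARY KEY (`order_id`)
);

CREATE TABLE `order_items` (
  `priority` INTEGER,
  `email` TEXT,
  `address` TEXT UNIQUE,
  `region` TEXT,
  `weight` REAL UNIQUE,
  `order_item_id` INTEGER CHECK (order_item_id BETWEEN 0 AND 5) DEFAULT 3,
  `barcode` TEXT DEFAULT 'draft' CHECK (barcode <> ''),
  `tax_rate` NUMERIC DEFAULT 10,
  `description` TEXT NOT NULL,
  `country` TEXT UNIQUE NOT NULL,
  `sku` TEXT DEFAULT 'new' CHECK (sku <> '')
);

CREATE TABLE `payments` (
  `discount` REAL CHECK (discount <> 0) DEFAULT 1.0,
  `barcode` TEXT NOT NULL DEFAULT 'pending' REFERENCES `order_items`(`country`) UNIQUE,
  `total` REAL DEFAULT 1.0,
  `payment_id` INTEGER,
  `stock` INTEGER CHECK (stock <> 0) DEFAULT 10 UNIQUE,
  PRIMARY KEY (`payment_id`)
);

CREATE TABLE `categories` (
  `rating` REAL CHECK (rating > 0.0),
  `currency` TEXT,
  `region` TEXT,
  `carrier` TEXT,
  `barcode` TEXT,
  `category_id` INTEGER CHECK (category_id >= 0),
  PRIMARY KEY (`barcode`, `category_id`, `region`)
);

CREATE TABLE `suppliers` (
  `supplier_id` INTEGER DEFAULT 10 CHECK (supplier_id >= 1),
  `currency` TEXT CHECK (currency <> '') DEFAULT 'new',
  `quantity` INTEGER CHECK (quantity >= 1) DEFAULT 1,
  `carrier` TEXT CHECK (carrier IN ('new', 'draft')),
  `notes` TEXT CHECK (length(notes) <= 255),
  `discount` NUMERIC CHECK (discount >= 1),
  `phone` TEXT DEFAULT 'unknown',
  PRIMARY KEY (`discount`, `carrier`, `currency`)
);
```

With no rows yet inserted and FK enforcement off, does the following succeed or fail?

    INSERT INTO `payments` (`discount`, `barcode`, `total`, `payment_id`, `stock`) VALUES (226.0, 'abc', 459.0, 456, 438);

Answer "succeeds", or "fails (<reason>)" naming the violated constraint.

succeeds

NOT NULL columns: barcode is supplied; payment_id is supplied.
CHECK constraints: 226.0 satisfies (discount <> 0); 438 satisfies (stock <> 0).
No constraint is violated.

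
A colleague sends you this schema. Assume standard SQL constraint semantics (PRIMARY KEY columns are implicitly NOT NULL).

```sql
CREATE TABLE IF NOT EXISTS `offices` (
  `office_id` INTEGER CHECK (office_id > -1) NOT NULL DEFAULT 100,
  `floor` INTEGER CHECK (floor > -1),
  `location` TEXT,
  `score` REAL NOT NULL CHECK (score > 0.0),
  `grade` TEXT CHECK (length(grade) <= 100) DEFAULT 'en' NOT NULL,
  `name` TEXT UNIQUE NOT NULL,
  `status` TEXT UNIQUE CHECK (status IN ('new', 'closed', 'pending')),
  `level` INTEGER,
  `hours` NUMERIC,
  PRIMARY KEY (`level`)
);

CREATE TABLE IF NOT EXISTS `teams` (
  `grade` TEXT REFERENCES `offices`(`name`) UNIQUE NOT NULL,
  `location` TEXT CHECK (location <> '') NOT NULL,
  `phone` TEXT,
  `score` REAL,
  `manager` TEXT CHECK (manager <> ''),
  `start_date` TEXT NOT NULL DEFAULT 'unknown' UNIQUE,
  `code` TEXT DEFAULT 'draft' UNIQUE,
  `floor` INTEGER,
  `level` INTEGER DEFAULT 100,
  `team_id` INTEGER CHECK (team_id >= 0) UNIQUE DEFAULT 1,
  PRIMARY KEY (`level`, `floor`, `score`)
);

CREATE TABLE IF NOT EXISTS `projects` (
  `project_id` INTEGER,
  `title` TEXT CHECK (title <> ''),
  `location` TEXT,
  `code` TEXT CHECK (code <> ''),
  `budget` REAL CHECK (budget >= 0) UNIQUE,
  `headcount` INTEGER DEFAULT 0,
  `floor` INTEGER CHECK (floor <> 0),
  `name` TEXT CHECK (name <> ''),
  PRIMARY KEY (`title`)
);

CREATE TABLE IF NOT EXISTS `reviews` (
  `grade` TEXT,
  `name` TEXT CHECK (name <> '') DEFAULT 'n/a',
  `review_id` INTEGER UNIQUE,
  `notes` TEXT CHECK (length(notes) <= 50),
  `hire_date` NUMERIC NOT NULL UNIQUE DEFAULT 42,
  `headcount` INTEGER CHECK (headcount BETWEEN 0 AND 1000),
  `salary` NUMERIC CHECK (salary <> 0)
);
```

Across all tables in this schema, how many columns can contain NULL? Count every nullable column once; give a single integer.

21

offices: 4 nullable (floor, location, status, hours — PK (level) and explicit NOT NULL columns excluded).
teams: 4 nullable (phone, manager, code, team_id — PK (level, floor, score) and explicit NOT NULL columns excluded).
projects: 7 nullable (project_id, location, code, budget, headcount, floor, name — PK (title) and explicit NOT NULL columns excluded).
reviews: 6 nullable (grade, name, review_id, notes, headcount, salary — PK none and explicit NOT NULL columns excluded).
Total: 4 + 4 + 7 + 6 = 21.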